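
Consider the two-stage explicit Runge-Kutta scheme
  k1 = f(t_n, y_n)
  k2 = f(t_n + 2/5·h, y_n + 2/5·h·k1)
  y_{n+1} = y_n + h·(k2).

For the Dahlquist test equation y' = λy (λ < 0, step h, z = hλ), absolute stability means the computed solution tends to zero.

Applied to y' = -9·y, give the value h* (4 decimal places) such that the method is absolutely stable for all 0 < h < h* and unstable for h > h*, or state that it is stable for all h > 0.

(-2.5000,0); λ=-9 ⇒ h* = (5/2)/9 = 0.2778.

Test eqn y'=λy, z=hλ:
  k1=λy_n ⇒ h·k1=z·y_n;  k2=λ(1+2/5z)y_n ⇒ h·k2=z(1+2/5z)y_n
  y_{n+1}/y_n = 1 + z(1+2/5z) = 1 + z + 2/5z²
  so R(z) = 1 + z + 2/5z².

Find x<0 with |R(x)|<1.
x=-1.65: |R|=0.4390
R=1: x+2/5x²=0 ⇒ x=−5/2=-2.5000; min R=1−1/(4·2/5)=0.3750>−1
Confirm numerically:
  x=-2.334: |R|=0.84502 <1
  x=-2.262: |R|=0.78466 <1
  x=-2.101: |R|=0.66468 <1
  x=-2.018: |R|=0.61093 <1
  x=-2.916: |R|=1.48522 >1
  x=-2.888: |R|=1.44822 >1
  x=-2.568: |R|=1.06985 >1
Stable set (-2.5000, 0).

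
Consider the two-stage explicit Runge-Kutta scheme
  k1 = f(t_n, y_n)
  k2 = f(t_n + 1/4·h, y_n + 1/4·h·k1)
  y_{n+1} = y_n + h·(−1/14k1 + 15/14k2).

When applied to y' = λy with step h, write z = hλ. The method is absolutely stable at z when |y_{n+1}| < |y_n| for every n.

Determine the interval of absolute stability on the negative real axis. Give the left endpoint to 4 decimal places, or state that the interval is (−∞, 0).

(-3.7333, 0).

Set f=λy, z=hλ:
  k1=λy_n ⇒ h·k1=z·y_n;  k2=λ(1+1/4z)y_n ⇒ h·k2=z(1+1/4z)y_n
  y_{n+1}/y_n = 1 − 1/14z + 15/14z(1+1/4z) = 1 + z + 15/56z²
  ⇒ R(z) = 1 + z + 15/56z².

Boundary: |R(x)|=1, x<0.
x=-0.98: |R|=0.2772
R=1: x+15/56x²=0 ⇒ x=−56/15=-3.7333; min R=1−1/(4·15/56)=0.0667>−1
Confirm numerically:
  x=-2.854: |R|=0.32778 <1
  x=-2.000: |R|=0.07143 <1
  x=-1.543: |R|=0.09473 <1
  x=-4.039: |R|=1.33069 >1
  x=-3.968: |R|=1.24942 >1
  x=-3.821: |R|=1.08973 >1
Stable set (-3.7333, 0).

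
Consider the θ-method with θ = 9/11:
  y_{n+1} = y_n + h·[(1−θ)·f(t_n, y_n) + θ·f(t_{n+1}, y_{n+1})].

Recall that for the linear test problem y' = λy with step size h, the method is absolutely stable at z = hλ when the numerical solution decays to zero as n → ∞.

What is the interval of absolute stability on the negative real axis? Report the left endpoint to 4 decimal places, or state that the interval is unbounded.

(−∞, 0) — no finite endpoint.

Test eqn y'=λy, z=hλ:
  y_{n+1} = y_n + z·[2/11·y_n + 9/11·y_{n+1}] ⇒ (1 − 9/11z)y_{n+1} = (1 + 2/11z)y_n
  R(z) = (1 + 2/11z)/(1 − 9/11z).

Boundary: |R(x)|=1, x<0.
x=-0.74: |R|=0.5391
x=-2: |R|=0.2414
x=-10: |R|=0.0891
x=-100: |R|=0.2075
θ=9/11≥1/2 ⇒ |1+2/11x|<|1−9/11x| ∀x<0 ⇒ unbounded interval.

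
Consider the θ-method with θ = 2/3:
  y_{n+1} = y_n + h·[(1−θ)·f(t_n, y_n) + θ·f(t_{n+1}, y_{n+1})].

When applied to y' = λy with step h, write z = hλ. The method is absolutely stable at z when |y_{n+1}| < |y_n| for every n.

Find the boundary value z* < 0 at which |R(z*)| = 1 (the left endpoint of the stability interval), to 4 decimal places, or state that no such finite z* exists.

Test eqn y'=λy, z=hλ:
  y_{n+1} = y_n + z·[1/3·y_n + 2/3·y_{n+1}] ⇒ (1 − 2/3z)y_{n+1} = (1 + 1/3z)y_n
  so R(z) = (1 + 1/3z)/(1 − 2/3z).

Find x<0 with |R(x)|<1.
x=-1.63: |R|=0.2188
x=-2: |R|=0.1429
x=-10: |R|=0.3043
x=-100: |R|=0.4778
θ=2/3≥1/2 ⇒ |1+1/3x|<|1−2/3x| ∀x<0 ⇒ unbounded interval.

unbounded; (−∞, 0).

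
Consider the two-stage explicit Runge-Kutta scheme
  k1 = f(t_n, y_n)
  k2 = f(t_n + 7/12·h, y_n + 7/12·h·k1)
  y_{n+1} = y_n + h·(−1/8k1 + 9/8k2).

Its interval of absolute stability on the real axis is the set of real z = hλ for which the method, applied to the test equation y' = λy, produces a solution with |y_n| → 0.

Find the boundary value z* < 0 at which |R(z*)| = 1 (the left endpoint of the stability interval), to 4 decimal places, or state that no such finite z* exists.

Set f=λy, z=hλ:
  k1=λy_n ⇒ h·k1=z·y_n;  k2=λ(1+7/12z)y_n ⇒ h·k2=z(1+7/12z)y_n
  y_{n+1}/y_n = 1 − 1/8z + 9/8z(1+7/12z) = 1 + z + 21/32z²
  R(z) = 1 + z + 21/32z².

Find x<0 with |R(x)|<1.
x=-1.78: |R|=1.2993
R=1: x+21/32x²=0 ⇒ x=−32/21=-1.5238; min R=1−1/(4·21/32)=0.6190>−1
Confirm numerically:
  x=-1.088: |R|=0.68883 <1
  x=-0.901: |R|=0.63174 <1
  x=-0.676: |R|=0.62389 <1
  x=-1.665: |R|=1.15427 >1
  x=-1.586: |R|=1.06473 >1
So |R|<1 on (-1.5238, 0).

z* = -1.5238.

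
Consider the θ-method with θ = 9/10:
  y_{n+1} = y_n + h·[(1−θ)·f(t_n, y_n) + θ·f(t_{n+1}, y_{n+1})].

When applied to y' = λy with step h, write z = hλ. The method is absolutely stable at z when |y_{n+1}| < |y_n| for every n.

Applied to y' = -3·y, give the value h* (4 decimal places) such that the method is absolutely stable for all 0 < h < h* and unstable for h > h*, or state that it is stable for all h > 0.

unbounded; (−∞, 0). Any h>0 works for λ=-3.

On y'=λy, z=hλ:
  y_{n+1} = y_n + z·[1/10·y_n + 9/10·y_{n+1}] ⇒ (1 − 9/10z)y_{n+1} = (1 + 1/10z)y_n
  ⇒ R(z) = (1 + 1/10z)/(1 − 9/10z).

Solve |R(x)|<1 on ℝ⁻.
x=-0.44: |R|=0.6848
x=-2: |R|=0.2857
x=-10: |R|=0.0000
x=-100: |R|=0.0989
θ=9/10≥1/2 ⇒ |1+1/10x|<|1−9/10x| ∀x<0 ⇒ unbounded interval.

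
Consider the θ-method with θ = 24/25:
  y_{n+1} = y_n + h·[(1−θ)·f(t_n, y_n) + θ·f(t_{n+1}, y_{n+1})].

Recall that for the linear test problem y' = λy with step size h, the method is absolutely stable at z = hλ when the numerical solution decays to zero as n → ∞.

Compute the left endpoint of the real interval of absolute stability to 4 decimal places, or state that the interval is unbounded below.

Test eqn y'=λy, z=hλ:
  y_{n+1} = y_n + z·[1/25·y_n + 24/25·y_{n+1}] ⇒ (1 − 24/25z)y_{n+1} = (1 + 1/25z)y_n
  R(z) = (1 + 1/25z)/(1 − 24/25z).

Need |R(x)|<1, x<0.
x=-1.24: |R|=0.4339
x=-2: |R|=0.3151
x=-10: |R|=0.0566
x=-100: |R|=0.0309
θ=24/25≥1/2 ⇒ |1+1/25x|<|1−24/25x| ∀x<0 ⇒ stable on all of ℝ⁻.

unbounded; (−∞, 0).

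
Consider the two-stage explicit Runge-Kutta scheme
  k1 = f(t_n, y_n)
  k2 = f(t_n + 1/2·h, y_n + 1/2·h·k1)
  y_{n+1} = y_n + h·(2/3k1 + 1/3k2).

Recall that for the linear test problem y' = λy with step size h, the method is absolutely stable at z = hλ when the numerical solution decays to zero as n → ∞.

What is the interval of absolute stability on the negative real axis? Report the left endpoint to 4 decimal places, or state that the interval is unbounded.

Set f=λy, z=hλ:
  k1=λy_n ⇒ h·k1=z·y_n;  k2=λ(1+1/2z)y_n ⇒ h·k2=z(1+1/2z)y_n
  y_{n+1}/y_n = 1 + 2/3z + 1/3z(1+1/2z) = 1 + z + 1/6z²
  ⇒ R(z) = 1 + z + 1/6z².

Boundary: |R(x)|=1, x<0.
x=-1.01: |R|=0.1600
R=1: x+1/6x²=0 ⇒ x=−6=-6.0000; min R=1−1/(4·1/6)=-0.5000>−1
Confirm numerically:
  x=-5.255: |R|=0.34750 <1
  x=-3.797: |R|=0.39413 <1
  x=-2.896: |R|=0.49820 <1
  x=-6.496: |R|=1.53700 >1
  x=-6.418: |R|=1.44712 >1
  x=-6.241: |R|=1.25068 >1
Interval (-6.0000, 0).

z∈(-6.0000,0).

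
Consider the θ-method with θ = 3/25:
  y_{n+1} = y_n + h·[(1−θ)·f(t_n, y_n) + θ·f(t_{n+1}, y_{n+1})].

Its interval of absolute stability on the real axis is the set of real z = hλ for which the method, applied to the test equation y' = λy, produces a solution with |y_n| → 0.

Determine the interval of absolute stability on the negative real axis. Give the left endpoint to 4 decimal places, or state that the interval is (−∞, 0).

z∈(-2.6316,0).

Set f=λy, z=hλ:
  y_{n+1} = y_n + z·[22/25·y_n + 3/25·y_{n+1}] ⇒ (1 − 3/25z)y_{n+1} = (1 + 22/25z)y_n
  R(z) = (1 + 22/25z)/(1 − 3/25z).

Boundary: |R(x)|=1, x<0.
x=-0.54: |R|=0.4929
R=−1: 1+22/25x = −1+3/25x ⇒ -19/25x=2 ⇒ x=2/(-19/25)=-2.6316
Confirm numerically:
  x=-2.595: |R|=0.97880 <1
  x=-2.522: |R|=0.93607 <1
  x=-1.873: |R|=0.52928 <1
  x=-1.131: |R|=0.00416 <1
  x=-3.107: |R|=1.26319 >1
  x=-2.685: |R|=1.03071 >1
Interval (-2.6316, 0).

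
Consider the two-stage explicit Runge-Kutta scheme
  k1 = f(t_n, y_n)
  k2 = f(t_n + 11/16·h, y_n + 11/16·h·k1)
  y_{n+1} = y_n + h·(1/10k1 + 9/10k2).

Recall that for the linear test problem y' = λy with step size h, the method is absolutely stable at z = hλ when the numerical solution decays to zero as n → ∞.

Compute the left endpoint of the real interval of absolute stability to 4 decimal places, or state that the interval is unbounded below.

left endpoint -1.6162.

Test eqn y'=λy, z=hλ:
  k1=λy_n ⇒ h·k1=z·y_n;  k2=λ(1+11/16z)y_n ⇒ h·k2=z(1+11/16z)y_n
  y_{n+1}/y_n = 1 + 1/10z + 9/10z(1+11/16z) = 1 + z + 99/160z²
  ⇒ R(z) = 1 + z + 99/160z².

Solve |R(x)|<1 on ℝ⁻.
x=-1.09: |R|=0.6451
R=1: x+99/160x²=0 ⇒ x=−160/99=-1.6162; min R=1−1/(4·99/160)=0.5960>−1
Confirm numerically:
  x=-1.341: |R|=0.77169 <1
  x=-0.830: |R|=0.59626 <1
  x=-0.763: |R|=0.59722 <1
  x=-1.934: |R|=1.38035 >1
  x=-1.671: |R|=1.05670 >1
Interval (-1.6162, 0).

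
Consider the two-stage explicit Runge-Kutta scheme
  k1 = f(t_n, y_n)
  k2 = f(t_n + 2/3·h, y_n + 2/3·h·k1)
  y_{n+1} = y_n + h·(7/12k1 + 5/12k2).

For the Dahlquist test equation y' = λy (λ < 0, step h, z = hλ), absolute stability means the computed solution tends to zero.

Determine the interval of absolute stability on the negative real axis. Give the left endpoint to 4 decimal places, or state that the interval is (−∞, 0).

With y'=λy (z=hλ):
  k1=λy_n ⇒ h·k1=z·y_n;  k2=λ(1+2/3z)y_n ⇒ h·k2=z(1+2/3z)y_n
  y_{n+1}/y_n = 1 + 7/12z + 5/12z(1+2/3z) = 1 + z + 5/18z²
  Hence R(z) = 1 + z + 5/18z².

Find x<0 with |R(x)|<1.
x=-1.29: |R|=0.1723
R=1: x+5/18x²=0 ⇒ x=−18/5=-3.6000; min R=1−1/(4·5/18)=0.1000>−1
Confirm numerically:
  x=-3.507: |R|=0.90940 <1
  x=-3.199: |R|=0.64367 <1
  x=-3.017: |R|=0.51141 <1
  x=-1.505: |R|=0.12417 <1
  x=-3.999: |R|=1.44322 >1
  x=-3.981: |R|=1.42132 >1
So |R|<1 on (-3.6000, 0).

z∈(-3.6000,0).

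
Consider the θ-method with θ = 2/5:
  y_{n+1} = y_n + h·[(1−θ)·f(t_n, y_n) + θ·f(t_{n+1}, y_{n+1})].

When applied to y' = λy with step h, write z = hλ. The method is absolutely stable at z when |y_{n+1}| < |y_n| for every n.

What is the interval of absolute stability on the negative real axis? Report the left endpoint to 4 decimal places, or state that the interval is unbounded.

Test eqn y'=λy, z=hλ:
  y_{n+1} = y_n + z·[3/5·y_n + 2/5·y_{n+1}] ⇒ (1 − 2/5z)y_{n+1} = (1 + 3/5z)y_n
  R(z) = (1 + 3/5z)/(1 − 2/5z).

Find x<0 with |R(x)|<1.
x=-1.62: |R|=0.0170
R=−1: 1+3/5x = −1+2/5x ⇒ -1/5x=2 ⇒ x=2/(-1/5)=-10.0000
Confirm numerically:
  x=-8.441: |R|=0.92875 <1
  x=-7.560: |R|=0.87873 <1
  x=-6.833: |R|=0.83033 <1
  x=-6.792: |R|=0.82738 <1
  x=-10.501: |R|=1.01927 >1
  x=-10.148: |R|=1.00585 >1
Stable set (-10.0000, 0).

(-10.0000, 0).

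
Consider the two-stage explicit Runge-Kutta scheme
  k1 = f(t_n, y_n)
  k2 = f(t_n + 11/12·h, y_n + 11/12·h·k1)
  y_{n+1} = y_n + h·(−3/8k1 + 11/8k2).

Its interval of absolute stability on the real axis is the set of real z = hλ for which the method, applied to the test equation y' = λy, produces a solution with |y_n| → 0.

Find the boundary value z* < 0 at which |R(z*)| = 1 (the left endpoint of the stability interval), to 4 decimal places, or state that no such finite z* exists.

z* = -0.7934.

With y'=λy (z=hλ):
  k1=λy_n ⇒ h·k1=z·y_n;  k2=λ(1+11/12z)y_n ⇒ h·k2=z(1+11/12z)y_n
  y_{n+1}/y_n = 1 − 3/8z + 11/8z(1+11/12z) = 1 + z + 121/96z²
  ⇒ R(z) = 1 + z + 121/96z².

Boundary: |R(x)|=1, x<0.
x=-0.78: |R|=0.9868
R=1: x+121/96x²=0 ⇒ x=−96/121=-0.7934; min R=1−1/(4·121/96)=0.8017>−1
Confirm numerically:
  x=-0.708: |R|=0.92380 <1
  x=-0.523: |R|=0.82176 <1
  x=-0.422: |R|=0.80246 <1
  x=-0.328: |R|=0.80760 <1
  x=-1.381: |R|=2.02282 >1
  x=-1.352: |R|=1.95192 >1
  x=-1.175: |R|=1.56516 >1
So |R|<1 on (-0.7934, 0).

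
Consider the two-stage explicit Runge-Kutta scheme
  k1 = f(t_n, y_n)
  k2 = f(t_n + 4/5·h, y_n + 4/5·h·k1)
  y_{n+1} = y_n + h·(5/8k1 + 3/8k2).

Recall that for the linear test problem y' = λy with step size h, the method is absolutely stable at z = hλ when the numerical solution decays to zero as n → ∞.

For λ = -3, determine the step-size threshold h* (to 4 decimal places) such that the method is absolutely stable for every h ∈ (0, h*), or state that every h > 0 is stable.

Set f=λy, z=hλ:
  k1=λy_n ⇒ h·k1=z·y_n;  k2=λ(1+4/5z)y_n ⇒ h·k2=z(1+4/5z)y_n
  y_{n+1}/y_n = 1 + 5/8z + 3/8z(1+4/5z) = 1 + z + 3/10z²
  ⇒ R(z) = 1 + z + 3/10z².

Boundary: |R(x)|=1, x<0.
x=-0.46: |R|=0.6035
R=1: x+3/10x²=0 ⇒ x=−10/3=-3.3333; min R=1−1/(4·3/10)=0.1667>−1
Confirm numerically:
  x=-2.929: |R|=0.64471 <1
  x=-2.623: |R|=0.44104 <1
  x=-1.506: |R|=0.17441 <1
  x=-3.391: |R|=1.05866 >1
  x=-3.360: |R|=1.02688 >1
Stable set (-3.3333, 0).

(-3.3333,0); λ=-3 ⇒ h* = (10/3)/3 = 1.1111.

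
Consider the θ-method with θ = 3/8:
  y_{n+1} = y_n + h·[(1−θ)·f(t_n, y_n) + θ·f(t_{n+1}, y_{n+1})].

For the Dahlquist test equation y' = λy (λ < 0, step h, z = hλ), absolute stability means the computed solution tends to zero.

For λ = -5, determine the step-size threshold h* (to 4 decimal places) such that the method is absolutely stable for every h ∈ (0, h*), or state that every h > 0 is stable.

Test eqn y'=λy, z=hλ:
  y_{n+1} = y_n + z·[5/8·y_n + 3/8·y_{n+1}] ⇒ (1 − 3/8z)y_{n+1} = (1 + 5/8z)y_n
  R(z) = (1 + 5/8z)/(1 − 3/8z).

Solve |R(x)|<1 on ℝ⁻.
x=-1.41: |R|=0.0777
R=−1: 1+5/8x = −1+3/8x ⇒ -1/4x=2 ⇒ x=2/(-1/4)=-8.0000
Confirm numerically:
  x=-7.404: |R|=0.96055 <1
  x=-5.203: |R|=0.76306 <1
  x=-4.744: |R|=0.70709 <1
  x=-8.204: |R|=1.01251 >1
  x=-8.180: |R|=1.01106 >1
Interval (-8.0000, 0).

(-8.0000,0); λ=-5 ⇒ h* = (8)/5 = 1.6000.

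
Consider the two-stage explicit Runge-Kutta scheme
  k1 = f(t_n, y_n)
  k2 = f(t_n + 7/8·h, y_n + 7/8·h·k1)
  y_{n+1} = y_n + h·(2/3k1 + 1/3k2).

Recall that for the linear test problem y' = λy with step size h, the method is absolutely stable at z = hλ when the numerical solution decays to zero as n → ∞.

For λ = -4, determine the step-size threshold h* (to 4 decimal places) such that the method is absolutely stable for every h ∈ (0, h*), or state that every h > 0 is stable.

Set f=λy, z=hλ:
  k1=λy_n ⇒ h·k1=z·y_n;  k2=λ(1+7/8z)y_n ⇒ h·k2=z(1+7/8z)y_n
  y_{n+1}/y_n = 1 + 2/3z + 1/3z(1+7/8z) = 1 + z + 7/24z²
  R(z) = 1 + z + 7/24z².

Solve |R(x)|<1 on ℝ⁻.
x=-0.44: |R|=0.6165
R=1: x+7/24x²=0 ⇒ x=−24/7=-3.4286; min R=1−1/(4·7/24)=0.1429>−1
Confirm numerically:
  x=-2.883: |R|=0.54124 <1
  x=-2.287: |R|=0.23852 <1
  x=-1.405: |R|=0.17076 <1
  x=-3.904: |R|=1.54135 >1
  x=-3.683: |R|=1.27331 >1
  x=-3.645: |R|=1.23009 >1
So |R|<1 on (-3.4286, 0).

(-3.4286,0); λ=-4 ⇒ h* = (24/7)/4 = 0.8571.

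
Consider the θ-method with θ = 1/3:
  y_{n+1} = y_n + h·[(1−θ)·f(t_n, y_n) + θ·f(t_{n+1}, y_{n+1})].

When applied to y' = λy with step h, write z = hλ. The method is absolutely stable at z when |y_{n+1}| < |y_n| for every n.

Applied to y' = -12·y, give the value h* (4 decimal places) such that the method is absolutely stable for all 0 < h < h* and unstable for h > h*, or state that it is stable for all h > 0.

With y'=λy (z=hλ):
  y_{n+1} = y_n + z·[2/3·y_n + 1/3·y_{n+1}] ⇒ (1 − 1/3z)y_{n+1} = (1 + 2/3z)y_n
  ⇒ R(z) = (1 + 2/3z)/(1 − 1/3z).

Solve |R(x)|<1 on ℝ⁻.
x=-1.39: |R|=0.0501
R=−1: 1+2/3x = −1+1/3x ⇒ -1/3x=2 ⇒ x=2/(-1/3)=-6.0000
Confirm numerically:
  x=-5.299: |R|=0.91553 <1
  x=-3.769: |R|=0.67041 <1
  x=-2.639: |R|=0.40397 <1
  x=-2.526: |R|=0.37134 <1
  x=-6.366: |R|=1.03908 >1
  x=-6.323: |R|=1.03465 >1
  x=-6.028: |R|=1.00310 >1
So |R|<1 on (-6.0000, 0).

(-6.0000,0); λ=-12 ⇒ h* = (6)/12 = 0.5000.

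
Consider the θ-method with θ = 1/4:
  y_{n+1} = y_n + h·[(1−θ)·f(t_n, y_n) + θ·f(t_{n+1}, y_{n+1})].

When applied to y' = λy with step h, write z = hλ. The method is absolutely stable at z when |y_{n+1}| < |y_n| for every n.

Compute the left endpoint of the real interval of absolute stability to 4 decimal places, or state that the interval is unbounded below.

With y'=λy (z=hλ):
  y_{n+1} = y_n + z·[3/4·y_n + 1/4·y_{n+1}] ⇒ (1 − 1/4z)y_{n+1} = (1 + 3/4z)y_n
  Hence R(z) = (1 + 3/4z)/(1 − 1/4z).

Boundary: |R(x)|=1, x<0.
x=-0.49: |R|=0.5635
R=−1: 1+3/4x = −1+1/4x ⇒ -1/2x=2 ⇒ x=2/(-1/2)=-4.0000
Confirm numerically:
  x=-3.213: |R|=0.78178 <1
  x=-2.798: |R|=0.64637 <1
  x=-1.880: |R|=0.27891 <1
  x=-4.176: |R|=1.04305 >1
  x=-4.112: |R|=1.02761 >1
  x=-4.089: |R|=1.02201 >1
Interval (-4.0000, 0).

left endpoint -4.0000.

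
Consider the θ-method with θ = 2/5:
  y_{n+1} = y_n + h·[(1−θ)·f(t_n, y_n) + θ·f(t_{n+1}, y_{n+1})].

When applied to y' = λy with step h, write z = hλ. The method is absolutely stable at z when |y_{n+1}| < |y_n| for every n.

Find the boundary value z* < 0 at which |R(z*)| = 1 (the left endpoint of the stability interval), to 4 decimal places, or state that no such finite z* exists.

Set f=λy, z=hλ:
  y_{n+1} = y_n + z·[3/5·y_n + 2/5·y_{n+1}] ⇒ (1 − 2/5z)y_{n+1} = (1 + 3/5z)y_n
  ⇒ R(z) = (1 + 3/5z)/(1 − 2/5z).

Boundary: |R(x)|=1, x<0.
x=-1.41: |R|=0.0985
R=−1: 1+3/5x = −1+2/5x ⇒ -1/5x=2 ⇒ x=2/(-1/5)=-10.0000
Confirm numerically:
  x=-9.173: |R|=0.96458 <1
  x=-8.809: |R|=0.94734 <1
  x=-6.356: |R|=0.79426 <1
  x=-10.299: |R|=1.01168 >1
  x=-10.223: |R|=1.00876 >1
Stable set (-10.0000, 0).

z* = -10.0000.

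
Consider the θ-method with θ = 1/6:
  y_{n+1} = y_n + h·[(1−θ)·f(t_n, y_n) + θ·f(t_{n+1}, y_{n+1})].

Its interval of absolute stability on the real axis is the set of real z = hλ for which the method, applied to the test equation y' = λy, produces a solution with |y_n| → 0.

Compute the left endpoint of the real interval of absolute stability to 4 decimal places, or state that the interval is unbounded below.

With y'=λy (z=hλ):
  y_{n+1} = y_n + z·[5/6·y_n + 1/6·y_{n+1}] ⇒ (1 − 1/6z)y_{n+1} = (1 + 5/6z)y_n
  so R(z) = (1 + 5/6z)/(1 − 1/6z).

Solve |R(x)|<1 on ℝ⁻.
x=-1.43: |R|=0.1548
R=−1: 1+5/6x = −1+1/6x ⇒ -2/3x=2 ⇒ x=2/(-2/3)=-3.0000
Confirm numerically:
  x=-2.853: |R|=0.93358 <1
  x=-2.510: |R|=0.76968 <1
  x=-1.711: |R|=0.33134 <1
  x=-3.384: |R|=1.16368 >1
  x=-3.253: |R|=1.10937 >1
Stable set (-3.0000, 0).

z* = -3.0000.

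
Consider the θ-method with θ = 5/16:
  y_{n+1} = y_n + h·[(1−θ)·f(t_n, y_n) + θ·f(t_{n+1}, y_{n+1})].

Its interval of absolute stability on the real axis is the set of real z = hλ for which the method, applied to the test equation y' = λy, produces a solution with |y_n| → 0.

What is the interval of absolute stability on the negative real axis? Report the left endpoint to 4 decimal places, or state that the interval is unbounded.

(-5.3333, 0).

Test eqn y'=λy, z=hλ:
  y_{n+1} = y_n + z·[11/16·y_n + 5/16·y_{n+1}] ⇒ (1 − 5/16z)y_{n+1} = (1 + 11/16z)y_n
  so R(z) = (1 + 11/16z)/(1 − 5/16z).

Find x<0 with |R(x)|<1.
x=-0.9: |R|=0.2976
R=−1: 1+11/16x = −1+5/16x ⇒ -3/8x=2 ⇒ x=2/(-3/8)=-5.3333
Confirm numerically:
  x=-4.358: |R|=0.84514 <1
  x=-4.237: |R|=0.82310 <1
  x=-4.127: |R|=0.80243 <1
  x=-2.304: |R|=0.33953 <1
  x=-5.593: |R|=1.03544 >1
  x=-5.564: |R|=1.03158 >1
Stable set (-5.3333, 0).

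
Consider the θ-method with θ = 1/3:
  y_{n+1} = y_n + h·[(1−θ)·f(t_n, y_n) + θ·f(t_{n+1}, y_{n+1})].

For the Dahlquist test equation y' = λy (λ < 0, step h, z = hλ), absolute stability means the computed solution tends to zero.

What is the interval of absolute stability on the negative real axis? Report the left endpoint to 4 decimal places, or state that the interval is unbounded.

z∈(-6.0000,0).

Set f=λy, z=hλ:
  y_{n+1} = y_n + z·[2/3·y_n + 1/3·y_{n+1}] ⇒ (1 − 1/3z)y_{n+1} = (1 + 2/3z)y_n
  ⇒ R(z) = (1 + 2/3z)/(1 − 1/3z).

Find x<0 with |R(x)|<1.
x=-1.16: |R|=0.1635
R=−1: 1+2/3x = −1+1/3x ⇒ -1/3x=2 ⇒ x=2/(-1/3)=-6.0000
Confirm numerically:
  x=-5.812: |R|=0.97867 <1
  x=-3.731: |R|=0.66290 <1
  x=-3.425: |R|=0.59922 <1
  x=-6.313: |R|=1.03361 >1
  x=-6.071: |R|=1.00783 >1
So |R|<1 on (-6.0000, 0).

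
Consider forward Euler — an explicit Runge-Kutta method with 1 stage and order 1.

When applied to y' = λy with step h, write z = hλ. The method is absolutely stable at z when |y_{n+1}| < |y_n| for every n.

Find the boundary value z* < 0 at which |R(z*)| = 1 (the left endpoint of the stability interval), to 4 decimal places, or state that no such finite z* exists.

z* = -2.0000.

Test eqn y'=λy, z=hλ:
  order 1, 1-stage ⇒ R(z)=1+z
  (e.g. R(-0.7)=0.30000, |R|=0.30000)

Need |R(x)|<1, x<0.
x=-0.7: |R|=0.3000
|R(-1.65)|=0.6500 |R(-1.3)|=0.3000 |R(-1.13)|=0.1300
Bisect:
  x_lo=-2.8599 |R|=1.8599  x_hi=-0.0888 |R|=0.9112
  mid=-1.47436 |R|=0.47436 →hi
  mid=-2.16714 |R|=1.16714 →lo
  mid=-1.82075 |R|=0.82075 →hi
  mid=-1.99395 |R|=0.99395 →hi
  mid=-2.08054 |R|=1.08054 →lo
  mid=-2.03725 |R|=1.03725 →lo
  mid=-2.01560 |R|=1.01560 →lo
  ...
  [-2.00004,-1.99987] ⇒ x*=-2.0000
Interval (-2.0000, 0).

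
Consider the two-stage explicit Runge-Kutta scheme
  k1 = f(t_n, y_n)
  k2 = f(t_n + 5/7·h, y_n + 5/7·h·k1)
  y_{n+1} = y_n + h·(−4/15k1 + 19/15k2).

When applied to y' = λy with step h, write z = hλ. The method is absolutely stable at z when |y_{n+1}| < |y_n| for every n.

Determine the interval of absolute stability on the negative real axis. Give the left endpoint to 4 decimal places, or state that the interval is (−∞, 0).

z∈(-1.1053,0).

With y'=λy (z=hλ):
  k1=λy_n ⇒ h·k1=z·y_n;  k2=λ(1+5/7z)y_n ⇒ h·k2=z(1+5/7z)y_n
  y_{n+1}/y_n = 1 − 4/15z + 19/15z(1+5/7z) = 1 + z + 19/21z²
  R(z) = 1 + z + 19/21z².

Need |R(x)|<1, x<0.
x=-0.8: |R|=0.7790
R=1: x+19/21x²=0 ⇒ x=−21/19=-1.1053; min R=1−1/(4·19/21)=0.7237>−1
Confirm numerically:
  x=-1.074: |R|=0.96962 <1
  x=-1.025: |R|=0.92557 <1
  x=-0.943: |R|=0.86156 <1
  x=-0.457: |R|=0.73196 <1
  x=-1.672: |R|=1.85734 >1
  x=-1.629: |R|=1.77191 >1
  x=-1.136: |R|=1.03159 >1
Stable set (-1.1053, 0).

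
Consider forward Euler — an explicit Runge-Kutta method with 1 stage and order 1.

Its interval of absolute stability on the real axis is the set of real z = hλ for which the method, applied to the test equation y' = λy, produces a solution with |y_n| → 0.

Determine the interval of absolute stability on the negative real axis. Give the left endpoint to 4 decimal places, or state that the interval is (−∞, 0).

Test eqn y'=λy, z=hλ:
  order 1, 1-stage ⇒ R(z)=1+z
  (e.g. R(-0.67)=0.33000, |R|=0.33000)

Solve |R(x)|<1 on ℝ⁻.
x=-0.67: |R|=0.3300
|R(-2.23)|=1.2300 |R(-1.13)|=0.1300 |R(-0.76)|=0.2400
Bisect:
  x_lo=-2.3944 |R|=1.3944  x_hi=-0.2471 |R|=0.7529
  mid=-1.32075 |R|=0.32075 →hi
  mid=-1.85757 |R|=0.85757 →hi
  mid=-2.12598 |R|=1.12598 →lo
  mid=-1.99178 |R|=0.99178 →hi
  mid=-2.05888 |R|=1.05888 →lo
  mid=-2.02533 |R|=1.02533 →lo
  mid=-2.00855 |R|=1.00855 →lo
  mid=-2.00017 |R|=1.00017 →lo
  mid=-1.99597 |R|=0.99597 →hi
  mid=-1.99807 |R|=0.99807 →hi
  ...
  [-2.00003,-1.99990] ⇒ x*=-2.0000
Interval (-2.0000, 0).

(-2.0000, 0).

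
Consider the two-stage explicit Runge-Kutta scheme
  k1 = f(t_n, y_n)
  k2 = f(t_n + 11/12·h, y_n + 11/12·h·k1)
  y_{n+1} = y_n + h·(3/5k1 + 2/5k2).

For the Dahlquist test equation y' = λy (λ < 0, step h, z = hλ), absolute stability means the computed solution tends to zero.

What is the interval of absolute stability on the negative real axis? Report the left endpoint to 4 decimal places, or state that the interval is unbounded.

With y'=λy (z=hλ):
  k1=λy_n ⇒ h·k1=z·y_n;  k2=λ(1+11/12z)y_n ⇒ h·k2=z(1+11/12z)y_n
  y_{n+1}/y_n = 1 + 3/5z + 2/5z(1+11/12z) = 1 + z + 11/30z²
  so R(z) = 1 + z + 11/30z².

Solve |R(x)|<1 on ℝ⁻.
x=-1.37: |R|=0.3182
R=1: x+11/30x²=0 ⇒ x=−30/11=-2.7273; min R=1−1/(4·11/30)=0.3182>−1
Confirm numerically:
  x=-2.187: |R|=0.56676 <1
  x=-1.710: |R|=0.36217 <1
  x=-1.324: |R|=0.31876 <1
  x=-2.902: |R|=1.18592 >1
  x=-2.762: |R|=1.03517 >1
So |R|<1 on (-2.7273, 0).

z∈(-2.7273,0).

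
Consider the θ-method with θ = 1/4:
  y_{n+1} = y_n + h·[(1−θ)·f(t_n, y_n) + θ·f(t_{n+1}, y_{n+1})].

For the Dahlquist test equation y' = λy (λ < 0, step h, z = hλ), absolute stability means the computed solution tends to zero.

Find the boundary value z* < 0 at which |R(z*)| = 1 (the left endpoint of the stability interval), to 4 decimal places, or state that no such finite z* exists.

left endpoint -4.0000.

With y'=λy (z=hλ):
  y_{n+1} = y_n + z·[3/4·y_n + 1/4·y_{n+1}] ⇒ (1 − 1/4z)y_{n+1} = (1 + 3/4z)y_n
  so R(z) = (1 + 3/4z)/(1 − 1/4z).

Find x<0 with |R(x)|<1.
x=-1.07: |R|=0.1558
R=−1: 1+3/4x = −1+1/4x ⇒ -1/2x=2 ⇒ x=2/(-1/2)=-4.0000
Confirm numerically:
  x=-3.762: |R|=0.93868 <1
  x=-3.064: |R|=0.73499 <1
  x=-2.676: |R|=0.60336 <1
  x=-4.319: |R|=1.07669 >1
  x=-4.170: |R|=1.04162 >1
  x=-4.130: |R|=1.03198 >1
Interval (-4.0000, 0).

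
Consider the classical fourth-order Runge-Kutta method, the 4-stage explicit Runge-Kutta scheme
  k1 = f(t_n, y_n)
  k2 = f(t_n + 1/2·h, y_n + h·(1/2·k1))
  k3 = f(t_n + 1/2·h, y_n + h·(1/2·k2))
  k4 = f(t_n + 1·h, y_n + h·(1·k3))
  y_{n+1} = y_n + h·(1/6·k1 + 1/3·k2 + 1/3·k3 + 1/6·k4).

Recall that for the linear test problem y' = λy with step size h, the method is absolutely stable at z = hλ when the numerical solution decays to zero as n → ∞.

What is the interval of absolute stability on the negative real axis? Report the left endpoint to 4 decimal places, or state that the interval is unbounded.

With y'=λy (z=hλ):
  order 4, 4-stage ⇒ R(z)=1+z+z^2/2+z^3/6+z^4/24
  (e.g. R(-0.57)=0.56598, |R|=0.56598)

Need |R(x)|<1, x<0.
x=-0.57: |R|=0.5660
|R(-2.85)|=1.1020 |R(-1.41)|=0.2815 |R(-1.13)|=0.3359
Bisect:
  x_lo=-3.5787 |R|=3.0202  x_hi=-0.2147 |R|=0.8068
  mid=-1.89670 |R|=0.30406 →hi
  mid=-2.73769 |R|=0.93057 →hi
  mid=-3.15819 |R|=1.72400 →lo
  mid=-2.94794 |R|=1.27422 →lo
  mid=-2.84282 |R|=1.09025 →lo
  mid=-2.79025 |R|=1.00751 →lo
  mid=-2.76397 |R|=0.96833 →hi
  mid=-2.77711 |R|=0.98774 →hi
  mid=-2.78368 |R|=0.99758 →hi
  ...
  [-2.78533,-2.78512] ⇒ x*=-2.7853
So |R|<1 on (-2.7853, 0).

z∈(-2.7853,0).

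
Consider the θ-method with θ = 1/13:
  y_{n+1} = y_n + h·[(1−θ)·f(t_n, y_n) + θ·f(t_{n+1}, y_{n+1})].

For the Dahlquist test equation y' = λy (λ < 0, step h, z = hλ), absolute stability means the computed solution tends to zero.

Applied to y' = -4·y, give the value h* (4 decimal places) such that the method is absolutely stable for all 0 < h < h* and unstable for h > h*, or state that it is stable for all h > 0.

(-2.3636,0); λ=-4 ⇒ h* = (26/11)/4 = 0.5909.

Set f=λy, z=hλ:
  y_{n+1} = y_n + z·[12/13·y_n + 1/13·y_{n+1}] ⇒ (1 − 1/13z)y_{n+1} = (1 + 12/13z)y_n
  Hence R(z) = (1 + 12/13z)/(1 − 1/13z).

Find x<0 with |R(x)|<1.
x=-1.22: |R|=0.1153
R=−1: 1+12/13x = −1+1/13x ⇒ -11/13x=2 ⇒ x=2/(-11/13)=-2.3636
Confirm numerically:
  x=-1.851: |R|=0.62029 <1
  x=-1.820: |R|=0.59649 <1
  x=-1.185: |R|=0.08601 <1
  x=-1.136: |R|=0.04471 <1
  x=-2.776: |R|=1.28753 >1
  x=-2.455: |R|=1.06503 >1
Interval (-2.3636, 0).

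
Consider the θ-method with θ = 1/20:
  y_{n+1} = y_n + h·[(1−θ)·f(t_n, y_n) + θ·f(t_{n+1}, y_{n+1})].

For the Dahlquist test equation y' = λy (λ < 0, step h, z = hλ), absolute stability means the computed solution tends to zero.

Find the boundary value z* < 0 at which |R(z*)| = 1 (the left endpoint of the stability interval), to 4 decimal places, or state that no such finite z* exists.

z* = -2.2222.

On y'=λy, z=hλ:
  y_{n+1} = y_n + z·[19/20·y_n + 1/20·y_{n+1}] ⇒ (1 − 1/20z)y_{n+1} = (1 + 19/20z)y_n
  R(z) = (1 + 19/20z)/(1 − 1/20z).

Boundary: |R(x)|=1, x<0.
x=-1.74: |R|=0.6007
R=−1: 1+19/20x = −1+1/20x ⇒ -9/10x=2 ⇒ x=2/(-9/10)=-2.2222
Confirm numerically:
  x=-1.697: |R|=0.56427 <1
  x=-1.562: |R|=0.44885 <1
  x=-1.234: |R|=0.16229 <1
  x=-2.763: |R|=1.42762 >1
  x=-2.299: |R|=1.06198 >1
So |R|<1 on (-2.2222, 0).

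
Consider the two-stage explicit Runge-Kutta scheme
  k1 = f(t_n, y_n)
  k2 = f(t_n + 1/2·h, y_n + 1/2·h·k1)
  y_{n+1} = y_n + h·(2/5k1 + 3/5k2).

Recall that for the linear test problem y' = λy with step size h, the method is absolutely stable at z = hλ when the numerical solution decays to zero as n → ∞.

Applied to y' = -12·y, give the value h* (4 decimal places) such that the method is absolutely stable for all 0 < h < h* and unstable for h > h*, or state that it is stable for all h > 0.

Set f=λy, z=hλ:
  k1=λy_n ⇒ h·k1=z·y_n;  k2=λ(1+1/2z)y_n ⇒ h·k2=z(1+1/2z)y_n
  y_{n+1}/y_n = 1 + 2/5z + 3/5z(1+1/2z) = 1 + z + 3/10z²
  R(z) = 1 + z + 3/10z².

Find x<0 with |R(x)|<1.
x=-0.96: |R|=0.3165
R=1: x+3/10x²=0 ⇒ x=−10/3=-3.3333; min R=1−1/(4·3/10)=0.1667>−1
Confirm numerically:
  x=-2.471: |R|=0.36075 <1
  x=-2.406: |R|=0.33065 <1
  x=-1.831: |R|=0.17477 <1
  x=-1.816: |R|=0.17336 <1
  x=-3.818: |R|=1.55514 >1
  x=-3.467: |R|=1.13903 >1
  x=-3.384: |R|=1.05144 >1
Interval (-3.3333, 0).

(-3.3333,0); λ=-12 ⇒ h* = (10/3)/12 = 0.2778.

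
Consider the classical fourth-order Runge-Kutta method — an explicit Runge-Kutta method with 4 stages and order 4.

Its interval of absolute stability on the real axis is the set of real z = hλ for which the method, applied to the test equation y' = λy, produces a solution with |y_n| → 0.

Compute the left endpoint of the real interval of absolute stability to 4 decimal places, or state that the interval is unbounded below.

z* = -2.7853.

Set f=λy, z=hλ:
  order 4, 4-stage ⇒ R(z)=1+z+z^2/2+z^3/6+z^4/24
  (e.g. R(-1.12)=0.33861, |R|=0.33861)

Solve |R(x)|<1 on ℝ⁻.
x=-1.12: |R|=0.3386
|R(-1.71)|=0.2749 |R(-1.54)|=0.2714 |R(-1.52)|=0.2723
Bisect:
  x_lo=-3.0934 |R|=1.5729  x_hi=-0.3843 |R|=0.6810
  mid=-1.73885 |R|=0.27761 →hi
  mid=-2.41611 |R|=0.57187 →hi
  mid=-2.75474 |R|=0.95491 →hi
  mid=-2.92406 |R|=1.23018 →lo
  mid=-2.83940 |R|=1.08469 →lo
  mid=-2.79707 |R|=1.01790 →lo
  mid=-2.77591 |R|=0.98594 →hi
  ...
  [-2.78533,-2.78517] ⇒ x*=-2.7853
Interval (-2.7853, 0).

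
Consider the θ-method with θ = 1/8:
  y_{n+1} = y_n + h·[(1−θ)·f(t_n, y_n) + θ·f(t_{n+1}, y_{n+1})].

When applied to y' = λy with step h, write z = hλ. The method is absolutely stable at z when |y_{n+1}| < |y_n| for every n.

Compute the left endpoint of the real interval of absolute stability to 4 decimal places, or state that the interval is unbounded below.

left endpoint -2.6667.

On y'=λy, z=hλ:
  y_{n+1} = y_n + z·[7/8·y_n + 1/8·y_{n+1}] ⇒ (1 − 1/8z)y_{n+1} = (1 + 7/8z)y_n
  so R(z) = (1 + 7/8z)/(1 − 1/8z).

Need |R(x)|<1, x<0.
x=-0.4: |R|=0.6190
R=−1: 1+7/8x = −1+1/8x ⇒ -3/4x=2 ⇒ x=2/(-3/4)=-2.6667
Confirm numerically:
  x=-2.426: |R|=0.86150 <1
  x=-2.358: |R|=0.82120 <1
  x=-1.530: |R|=0.28437 <1
  x=-3.050: |R|=1.20814 >1
  x=-2.916: |R|=1.13705 >1
  x=-2.739: |R|=1.04041 >1
Interval (-2.6667, 0).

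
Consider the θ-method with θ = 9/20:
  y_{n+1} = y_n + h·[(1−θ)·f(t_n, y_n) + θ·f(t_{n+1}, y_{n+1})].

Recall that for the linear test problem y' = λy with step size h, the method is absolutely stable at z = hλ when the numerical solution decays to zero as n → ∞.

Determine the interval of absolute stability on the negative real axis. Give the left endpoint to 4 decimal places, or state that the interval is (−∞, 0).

Test eqn y'=λy, z=hλ:
  y_{n+1} = y_n + z·[11/20·y_n + 9/20·y_{n+1}] ⇒ (1 − 9/20z)y_{n+1} = (1 + 11/20z)y_n
  ⇒ R(z) = (1 + 11/20z)/(1 − 9/20z).

Boundary: |R(x)|=1, x<0.
x=-1.56: |R|=0.0834
R=−1: 1+11/20x = −1+9/20x ⇒ -1/10x=2 ⇒ x=2/(-1/10)=-20.0000
Confirm numerically:
  x=-14.138: |R|=0.92038 <1
  x=-12.823: |R|=0.89399 <1
  x=-10.496: |R|=0.83394 <1
  x=-8.627: |R|=0.76705 <1
  x=-20.357: |R|=1.00351 >1
  x=-20.298: |R|=1.00294 >1
Stable set (-20.0000, 0).

(-20.0000, 0).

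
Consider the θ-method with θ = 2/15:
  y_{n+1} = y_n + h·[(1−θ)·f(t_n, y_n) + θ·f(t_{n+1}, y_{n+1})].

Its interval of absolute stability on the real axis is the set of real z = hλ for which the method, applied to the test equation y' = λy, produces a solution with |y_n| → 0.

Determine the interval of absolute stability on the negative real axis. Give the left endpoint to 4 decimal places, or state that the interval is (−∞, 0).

z∈(-2.7273,0).

On y'=λy, z=hλ:
  y_{n+1} = y_n + z·[13/15·y_n + 2/15·y_{n+1}] ⇒ (1 − 2/15z)y_{n+1} = (1 + 13/15z)y_n
  so R(z) = (1 + 13/15z)/(1 − 2/15z).

Solve |R(x)|<1 on ℝ⁻.
x=-1.11: |R|=0.0331
R=−1: 1+13/15x = −1+2/15x ⇒ -11/15x=2 ⇒ x=2/(-11/15)=-2.7273
Confirm numerically:
  x=-2.110: |R|=0.64672 <1
  x=-2.031: |R|=0.59821 <1
  x=-1.694: |R|=0.38188 <1
  x=-1.563: |R|=0.29345 <1
  x=-3.188: |R|=1.23709 >1
  x=-3.109: |R|=1.19790 >1
Stable set (-2.7273, 0).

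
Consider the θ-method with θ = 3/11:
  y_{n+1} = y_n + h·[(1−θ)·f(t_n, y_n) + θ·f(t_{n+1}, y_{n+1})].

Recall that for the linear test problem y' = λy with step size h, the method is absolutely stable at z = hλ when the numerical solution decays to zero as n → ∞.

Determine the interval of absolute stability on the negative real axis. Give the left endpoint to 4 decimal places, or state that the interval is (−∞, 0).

(-4.4000, 0).

On y'=λy, z=hλ:
  y_{n+1} = y_n + z·[8/11·y_n + 3/11·y_{n+1}] ⇒ (1 − 3/11z)y_{n+1} = (1 + 8/11z)y_n
  Hence R(z) = (1 + 8/11z)/(1 − 3/11z).

Boundary: |R(x)|=1, x<0.
x=-0.88: |R|=0.2903
R=−1: 1+8/11x = −1+3/11x ⇒ -5/11x=2 ⇒ x=2/(-5/11)=-4.4000
Confirm numerically:
  x=-2.848: |R|=0.60295 <1
  x=-2.264: |R|=0.39973 <1
  x=-2.073: |R|=0.32429 <1
  x=-4.997: |R|=1.11485 >1
  x=-4.725: |R|=1.06455 >1
Stable set (-4.4000, 0).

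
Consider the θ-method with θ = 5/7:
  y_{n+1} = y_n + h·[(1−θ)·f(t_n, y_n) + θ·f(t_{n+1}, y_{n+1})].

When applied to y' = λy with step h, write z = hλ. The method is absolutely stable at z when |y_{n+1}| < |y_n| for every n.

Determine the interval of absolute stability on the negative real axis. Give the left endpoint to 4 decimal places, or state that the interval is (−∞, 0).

On y'=λy, z=hλ:
  y_{n+1} = y_n + z·[2/7·y_n + 5/7·y_{n+1}] ⇒ (1 − 5/7z)y_{n+1} = (1 + 2/7z)y_n
  Hence R(z) = (1 + 2/7z)/(1 − 5/7z).

Solve |R(x)|<1 on ℝ⁻.
x=-1.26: |R|=0.3368
x=-2: |R|=0.1765
x=-10: |R|=0.2281
x=-100: |R|=0.3807
θ=5/7≥1/2 ⇒ |1+2/7x|<|1−5/7x| ∀x<0 ⇒ stable on all of ℝ⁻.

unbounded; (−∞, 0).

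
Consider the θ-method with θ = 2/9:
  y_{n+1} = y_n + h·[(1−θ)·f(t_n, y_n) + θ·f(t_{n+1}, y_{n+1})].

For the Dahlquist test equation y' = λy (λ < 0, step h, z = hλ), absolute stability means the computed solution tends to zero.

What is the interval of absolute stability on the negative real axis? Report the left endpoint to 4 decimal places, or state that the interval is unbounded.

z∈(-3.6000,0).

On y'=λy, z=hλ:
  y_{n+1} = y_n + z·[7/9·y_n + 2/9·y_{n+1}] ⇒ (1 − 2/9z)y_{n+1} = (1 + 7/9z)y_n
  so R(z) = (1 + 7/9z)/(1 − 2/9z).

Boundary: |R(x)|=1, x<0.
x=-1.62: |R|=0.1912
R=−1: 1+7/9x = −1+2/9x ⇒ -5/9x=2 ⇒ x=2/(-5/9)=-3.6000
Confirm numerically:
  x=-2.873: |R|=0.75349 <1
  x=-2.670: |R|=0.67573 <1
  x=-2.000: |R|=0.38462 <1
  x=-1.507: |R|=0.12893 <1
  x=-4.176: |R|=1.16598 >1
  x=-4.138: |R|=1.15571 >1
  x=-3.809: |R|=1.06288 >1
So |R|<1 on (-3.6000, 0).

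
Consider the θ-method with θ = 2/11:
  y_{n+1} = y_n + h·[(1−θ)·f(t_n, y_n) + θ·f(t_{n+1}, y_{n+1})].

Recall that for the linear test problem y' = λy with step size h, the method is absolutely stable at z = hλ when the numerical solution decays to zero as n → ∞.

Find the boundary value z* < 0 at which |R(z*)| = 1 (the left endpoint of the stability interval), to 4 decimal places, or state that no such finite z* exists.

On y'=λy, z=hλ:
  y_{n+1} = y_n + z·[9/11·y_n + 2/11·y_{n+1}] ⇒ (1 − 2/11z)y_{n+1} = (1 + 9/11z)y_n
  so R(z) = (1 + 9/11z)/(1 − 2/11z).

Boundary: |R(x)|=1, x<0.
x=-1.08: |R|=0.0973
R=−1: 1+9/11x = −1+2/11x ⇒ -7/11x=2 ⇒ x=2/(-7/11)=-3.1429
Confirm numerically:
  x=-2.988: |R|=0.93615 <1
  x=-2.199: |R|=0.57092 <1
  x=-1.883: |R|=0.40275 <1
  x=-3.520: |R|=1.14634 >1
  x=-3.436: |R|=1.11482 >1
  x=-3.332: |R|=1.07495 >1
So |R|<1 on (-3.1429, 0).

z* = -3.1429.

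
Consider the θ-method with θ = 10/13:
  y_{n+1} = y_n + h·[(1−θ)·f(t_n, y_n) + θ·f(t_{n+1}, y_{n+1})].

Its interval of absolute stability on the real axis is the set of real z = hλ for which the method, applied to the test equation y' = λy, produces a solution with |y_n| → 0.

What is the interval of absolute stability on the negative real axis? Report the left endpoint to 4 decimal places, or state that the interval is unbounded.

With y'=λy (z=hλ):
  y_{n+1} = y_n + z·[3/13·y_n + 10/13·y_{n+1}] ⇒ (1 − 10/13z)y_{n+1} = (1 + 3/13z)y_n
  R(z) = (1 + 3/13z)/(1 − 10/13z).

Solve |R(x)|<1 on ℝ⁻.
x=-0.59: |R|=0.5942
x=-2: |R|=0.2121
x=-10: |R|=0.1504
x=-100: |R|=0.2833
θ=10/13≥1/2 ⇒ |1+3/13x|<|1−10/13x| ∀x<0 ⇒ stable on all of ℝ⁻.

unbounded; (−∞, 0).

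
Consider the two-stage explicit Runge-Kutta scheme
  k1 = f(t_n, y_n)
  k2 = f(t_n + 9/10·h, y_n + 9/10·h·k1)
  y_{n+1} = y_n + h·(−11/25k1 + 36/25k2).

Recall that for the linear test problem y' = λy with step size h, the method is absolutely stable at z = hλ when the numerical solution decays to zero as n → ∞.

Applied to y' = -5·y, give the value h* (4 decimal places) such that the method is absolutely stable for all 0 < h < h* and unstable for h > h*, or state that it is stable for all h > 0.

(-0.7716,0); λ=-5 ⇒ h* = (125/162)/5 = 0.1543.

On y'=λy, z=hλ:
  k1=λy_n ⇒ h·k1=z·y_n;  k2=λ(1+9/10z)y_n ⇒ h·k2=z(1+9/10z)y_n
  y_{n+1}/y_n = 1 − 11/25z + 36/25z(1+9/10z) = 1 + z + 162/125z²
  Hence R(z) = 1 + z + 162/125z².

Find x<0 with |R(x)|<1.
x=-0.36: |R|=0.8080
R=1: x+162/125x²=0 ⇒ x=−125/162=-0.7716; min R=1−1/(4·162/125)=0.8071>−1
Confirm numerically:
  x=-0.691: |R|=0.92782 <1
  x=-0.608: |R|=0.87108 <1
  x=-0.429: |R|=0.80952 <1
  x=-1.265: |R|=1.80889 >1
  x=-1.178: |R|=1.62044 >1
So |R|<1 on (-0.7716, 0).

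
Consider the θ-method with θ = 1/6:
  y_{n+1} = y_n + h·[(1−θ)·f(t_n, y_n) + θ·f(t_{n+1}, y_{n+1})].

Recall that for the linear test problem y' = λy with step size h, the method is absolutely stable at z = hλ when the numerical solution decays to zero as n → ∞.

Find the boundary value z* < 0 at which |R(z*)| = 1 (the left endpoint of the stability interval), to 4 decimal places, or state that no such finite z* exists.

z* = -3.0000.

Test eqn y'=λy, z=hλ:
  y_{n+1} = y_n + z·[5/6·y_n + 1/6·y_{n+1}] ⇒ (1 − 1/6z)y_{n+1} = (1 + 5/6z)y_n
  so R(z) = (1 + 5/6z)/(1 − 1/6z).

Boundary: |R(x)|=1, x<0.
x=-1.71: |R|=0.3307
R=−1: 1+5/6x = −1+1/6x ⇒ -2/3x=2 ⇒ x=2/(-2/3)=-3.0000
Confirm numerically:
  x=-2.793: |R|=0.90583 <1
  x=-2.461: |R|=0.74518 <1
  x=-1.877: |R|=0.42973 <1
  x=-1.717: |R|=0.33497 <1
  x=-3.414: |R|=1.17591 >1
  x=-3.375: |R|=1.16000 >1
  x=-3.078: |R|=1.03437 >1
So |R|<1 on (-3.0000, 0).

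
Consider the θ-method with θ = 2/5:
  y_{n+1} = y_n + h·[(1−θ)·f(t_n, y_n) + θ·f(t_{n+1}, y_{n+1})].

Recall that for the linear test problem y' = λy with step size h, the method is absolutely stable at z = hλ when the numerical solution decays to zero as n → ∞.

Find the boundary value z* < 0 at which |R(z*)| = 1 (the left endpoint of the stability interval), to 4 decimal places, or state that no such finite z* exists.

With y'=λy (z=hλ):
  y_{n+1} = y_n + z·[3/5·y_n + 2/5·y_{n+1}] ⇒ (1 − 2/5z)y_{n+1} = (1 + 3/5z)y_n
  ⇒ R(z) = (1 + 3/5z)/(1 − 2/5z).

Need |R(x)|<1, x<0.
x=-1.3: |R|=0.1447
R=−1: 1+3/5x = −1+2/5x ⇒ -1/5x=2 ⇒ x=2/(-1/5)=-10.0000
Confirm numerically:
  x=-7.784: |R|=0.89226 <1
  x=-7.298: |R|=0.86211 <1
  x=-7.150: |R|=0.85233 <1
  x=-10.455: |R|=1.01756 >1
  x=-10.328: |R|=1.01278 >1
  x=-10.110: |R|=1.00436 >1
Stable set (-10.0000, 0).

z* = -10.0000.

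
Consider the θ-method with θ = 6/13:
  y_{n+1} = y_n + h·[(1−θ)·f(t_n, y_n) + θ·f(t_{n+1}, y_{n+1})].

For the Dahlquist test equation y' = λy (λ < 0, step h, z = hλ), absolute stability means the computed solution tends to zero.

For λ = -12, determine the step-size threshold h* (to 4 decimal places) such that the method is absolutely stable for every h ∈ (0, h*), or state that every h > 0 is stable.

With y'=λy (z=hλ):
  y_{n+1} = y_n + z·[7/13·y_n + 6/13·y_{n+1}] ⇒ (1 − 6/13z)y_{n+1} = (1 + 7/13z)y_n
  Hence R(z) = (1 + 7/13z)/(1 − 6/13z).

Solve |R(x)|<1 on ℝ⁻.
x=-1.57: |R|=0.0897
R=−1: 1+7/13x = −1+6/13x ⇒ -1/13x=2 ⇒ x=2/(-1/13)=-26.0000
Confirm numerically:
  x=-19.590: |R|=0.95090 <1
  x=-16.451: |R|=0.91452 <1
  x=-11.913: |R|=0.83325 <1
  x=-10.475: |R|=0.79532 <1
  x=-26.580: |R|=1.00336 >1
  x=-26.392: |R|=1.00229 >1
Stable set (-26.0000, 0).

(-26.0000,0); λ=-12 ⇒ h* = (26)/12 = 2.1667.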